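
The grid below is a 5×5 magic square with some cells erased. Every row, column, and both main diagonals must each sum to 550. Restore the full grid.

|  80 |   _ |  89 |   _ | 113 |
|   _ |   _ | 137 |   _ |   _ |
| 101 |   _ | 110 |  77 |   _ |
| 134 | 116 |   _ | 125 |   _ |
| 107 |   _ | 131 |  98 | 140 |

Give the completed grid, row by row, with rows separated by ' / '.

Row 5 must total 550; the given cells sum to 476, so (5,2) = 74.
Column 1 needs 550; the known cells sum to 422, so (2,1) = 128.
The remaining cell in column 3 is (4,3) = 550 − 467 = 83.
Main diagonal must total 550; the given cells sum to 455, so (2,2) = 95.
Anti-diagonal must total 550; the given cells sum to 446, so (2,4) = 104.
Row 2 needs 550; the known cells sum to 464, so (2,5) = 86.
Row 4 must total 550; the given cells sum to 458, so (4,5) = 92.
Column 4 needs 550; the known cells sum to 404, so (1,4) = 146.
From column 5, 550 − (113 + 86 + 92 + 140) gives (3,5) = 119.
From row 1, 550 − (80 + 89 + 146 + 113) gives (1,2) = 122.
Row 3: 101 + 110 + 77 + 119 + ? = 550, so (3,2) = 143.

80 122 89 146 113 / 128 95 137 104 86 / 101 143 110 77 119 / 134 116 83 125 92 / 107 74 131 98 140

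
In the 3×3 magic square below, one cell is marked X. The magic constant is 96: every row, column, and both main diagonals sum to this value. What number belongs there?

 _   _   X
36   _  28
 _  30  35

33

Row 2 must total 96; the given cells sum to 64, so (2,2) = 32.
Row 3: 30 + 35 + ? = 96, so (3,1) = 31.
Column 1 must total 96; the given cells sum to 67, so (1,1) = 29.
From column 2, 96 − (32 + 30) gives (1,2) = 34.
The remaining cell in column 3 is (1,3) = 96 − 63 = 33.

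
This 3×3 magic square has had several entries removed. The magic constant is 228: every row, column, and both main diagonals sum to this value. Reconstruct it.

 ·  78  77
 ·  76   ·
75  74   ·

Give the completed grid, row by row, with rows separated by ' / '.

The remaining cell in row 1 is (1,1) = 228 − 155 = 73.
The remaining cell in row 3 is (3,3) = 228 − 149 = 79.
Using column 1: 73 + 75 + ? → (2,1) = 228 − 148 = 80.
Column 3 must total 228; the given cells sum to 156, so (2,3) = 72.

73 78 77 / 80 76 72 / 75 74 79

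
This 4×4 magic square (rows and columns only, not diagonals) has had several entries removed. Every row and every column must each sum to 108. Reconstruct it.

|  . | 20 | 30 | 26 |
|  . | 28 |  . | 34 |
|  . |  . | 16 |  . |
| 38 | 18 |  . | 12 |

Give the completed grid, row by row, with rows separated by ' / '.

32 20 30 26 / 24 28 22 34 / 14 42 16 36 / 38 18 40 12

Row 1 must total 108; the given cells sum to 76, so (1,1) = 32.
Row 4: 38 + 18 + 12 + ? = 108, so (4,3) = 40.
The remaining cell in column 2 is (3,2) = 108 − 66 = 42.
The remaining cell in column 3 is (2,3) = 108 − 86 = 22.
The remaining cell in column 4 is (3,4) = 108 − 72 = 36.
Row 2 needs 108; the known cells sum to 84, so (2,1) = 24.
Row 3 needs 108; the known cells sum to 94, so (3,1) = 14.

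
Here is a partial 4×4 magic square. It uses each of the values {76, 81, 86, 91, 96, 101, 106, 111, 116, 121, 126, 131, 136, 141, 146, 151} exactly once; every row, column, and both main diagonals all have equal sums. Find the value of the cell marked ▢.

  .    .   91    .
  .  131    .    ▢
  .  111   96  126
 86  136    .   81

106

The 16 entries sum to 1816, so each line sums to 1816/4 = 454.
Using row 3: 111 + 96 + 126 + ? → (3,1) = 454 − 333 = 121.
Using row 4: 86 + 136 + 81 + ? → (4,3) = 454 − 303 = 151.
From column 2, 454 − (131 + 111 + 136) gives (1,2) = 76.
From column 3, 454 − (91 + 96 + 151) gives (2,3) = 116.
Main diagonal must total 454; the given cells sum to 308, so (1,1) = 146.
Using anti-diagonal: 116 + 111 + 86 + ? → (1,4) = 454 − 313 = 141.
Column 1 needs 454; the known cells sum to 353, so (2,1) = 101.
From column 4, 454 − (141 + 126 + 81) gives (2,4) = 106.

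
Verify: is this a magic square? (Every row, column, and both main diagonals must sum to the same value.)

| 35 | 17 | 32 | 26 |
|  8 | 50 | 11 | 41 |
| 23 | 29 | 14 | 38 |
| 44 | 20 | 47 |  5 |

Row 1: 35 + 17 + 32 + 26 = 110.
Row 2: 8 + 50 + 11 + 41 = 110.
Row 3: 23 + 29 + 14 + 38 = 104.
Row 4: 44 + 20 + 47 + 5 = 116.
Column 1: 35 + 8 + 23 + 44 = 110.
Column 2: 17 + 50 + 29 + 20 = 116.
Column 3: 32 + 11 + 14 + 47 = 104.
Column 4: 26 + 41 + 38 + 5 = 110.
Main diagonal: 35 + 50 + 14 + 5 = 104.
Anti-diagonal: 26 + 11 + 29 + 44 = 110.

No — column 2 sums to 116 but row 1 sums to 110.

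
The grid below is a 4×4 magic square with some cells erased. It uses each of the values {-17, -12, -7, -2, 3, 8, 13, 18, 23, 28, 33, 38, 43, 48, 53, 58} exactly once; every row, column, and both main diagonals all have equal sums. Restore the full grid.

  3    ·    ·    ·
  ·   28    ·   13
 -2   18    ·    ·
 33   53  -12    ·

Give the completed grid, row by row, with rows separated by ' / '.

3 -17 58 38 / 48 28 -7 13 / -2 18 43 23 / 33 53 -12 8

The 16 entries sum to 328, so each line sums to 328/4 = 82.
From row 4, 82 − (33 + 53 + (-12)) gives (4,4) = 8.
Using column 1: 3 + (-2) + 33 + ? → (2,1) = 82 − 34 = 48.
From column 2, 82 − (28 + 18 + 53) gives (1,2) = -17.
The remaining cell in main diagonal is (3,3) = 82 − 39 = 43.
From row 2, 82 − (48 + 28 + 13) gives (2,3) = -7.
Row 3 must total 82; the given cells sum to 59, so (3,4) = 23.
Using column 3: -7 + 43 + (-12) + ? → (1,3) = 82 − 24 = 58.
Column 4 needs 82; the known cells sum to 44, so (1,4) = 38.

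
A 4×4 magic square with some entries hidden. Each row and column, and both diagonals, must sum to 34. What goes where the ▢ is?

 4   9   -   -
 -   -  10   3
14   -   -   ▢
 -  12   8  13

2

The remaining cell in row 4 is (4,1) = 34 − 33 = 1.
From column 1, 34 − (4 + 14 + 1) gives (2,1) = 15.
From row 2, 34 − (15 + 10 + 3) gives (2,2) = 6.
From column 2, 34 − (9 + 6 + 12) gives (3,2) = 7.
Main diagonal needs 34; the known cells sum to 23, so (3,3) = 11.
The remaining cell in anti-diagonal is (1,4) = 34 − 18 = 16.
Row 1: 4 + 9 + 16 + ? = 34, so (1,3) = 5.
Row 3 must total 34; the given cells sum to 32, so (3,4) = 2.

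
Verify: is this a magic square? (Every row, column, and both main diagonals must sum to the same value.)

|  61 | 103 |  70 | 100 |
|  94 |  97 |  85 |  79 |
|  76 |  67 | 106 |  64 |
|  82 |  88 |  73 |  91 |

Row 1: 61 + 103 + 70 + 100 = 334.
Row 2: 94 + 97 + 85 + 79 = 355.
Row 3: 76 + 67 + 106 + 64 = 313.
Row 4: 82 + 88 + 73 + 91 = 334.
Column 1: 61 + 94 + 76 + 82 = 313.
Column 2: 103 + 97 + 67 + 88 = 355.
Column 3: 70 + 85 + 106 + 73 = 334.
Column 4: 100 + 79 + 64 + 91 = 334.
Main diagonal: 61 + 97 + 106 + 91 = 355.
Anti-diagonal: 100 + 85 + 67 + 82 = 334.

No — column 1 sums to 313 but column 2 sums to 355.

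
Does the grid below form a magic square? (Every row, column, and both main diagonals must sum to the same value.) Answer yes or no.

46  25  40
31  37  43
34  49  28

Row 1: 46 + 25 + 40 = 111.
Row 2: 31 + 37 + 43 = 111.
Row 3: 34 + 49 + 28 = 111.
Column 1: 46 + 31 + 34 = 111.
Column 2: 25 + 37 + 49 = 111.
Column 3: 40 + 43 + 28 = 111.
Main diagonal: 46 + 37 + 28 = 111.
Anti-diagonal: 40 + 37 + 34 = 111.
All lines sum to 111.

Yes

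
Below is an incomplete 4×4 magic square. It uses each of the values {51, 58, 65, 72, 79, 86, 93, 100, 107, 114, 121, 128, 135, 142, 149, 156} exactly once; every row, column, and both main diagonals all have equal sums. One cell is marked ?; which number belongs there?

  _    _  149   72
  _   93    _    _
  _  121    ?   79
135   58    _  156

The 16 entries sum to 1656, so each line sums to 1656/4 = 414.
Using row 4: 135 + 58 + 156 + ? → (4,3) = 414 − 349 = 65.
Using column 2: 93 + 121 + 58 + ? → (1,2) = 414 − 272 = 142.
Column 4 must total 414; the given cells sum to 307, so (2,4) = 107.
The remaining cell in anti-diagonal is (2,3) = 414 − 328 = 86.
From row 1, 414 − (142 + 149 + 72) gives (1,1) = 51.
Row 2 must total 414; the given cells sum to 286, so (2,1) = 128.
Column 1 needs 414; the known cells sum to 314, so (3,1) = 100.
The remaining cell in column 3 is (3,3) = 414 − 300 = 114.

114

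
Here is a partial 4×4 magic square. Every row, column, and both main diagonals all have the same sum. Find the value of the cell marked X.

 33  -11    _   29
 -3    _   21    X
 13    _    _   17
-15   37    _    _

Column 1 is complete and sums to 28; that is the magic constant.
The remaining cell in row 1 is (1,3) = 28 − 51 = -23.
Using anti-diagonal: 29 + 21 + (-15) + ? → (3,2) = 28 − 35 = -7.
The remaining cell in row 3 is (3,3) = 28 − 23 = 5.
Using column 2: -11 + (-7) + 37 + ? → (2,2) = 28 − 19 = 9.
Column 3 needs 28; the known cells sum to 3, so (4,3) = 25.
Main diagonal needs 28; the known cells sum to 47, so (4,4) = -19.
Row 2 must total 28; the given cells sum to 27, so (2,4) = 1.

1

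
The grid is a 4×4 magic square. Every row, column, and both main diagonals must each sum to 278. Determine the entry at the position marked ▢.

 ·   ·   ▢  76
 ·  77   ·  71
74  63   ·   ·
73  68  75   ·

65

The remaining cell in row 4 is (4,4) = 278 − 216 = 62.
Using column 2: 77 + 63 + 68 + ? → (1,2) = 278 − 208 = 70.
Column 4 must total 278; the given cells sum to 209, so (3,4) = 69.
The remaining cell in anti-diagonal is (2,3) = 278 − 212 = 66.
The remaining cell in row 2 is (2,1) = 278 − 214 = 64.
Using row 3: 74 + 63 + 69 + ? → (3,3) = 278 − 206 = 72.
The remaining cell in column 1 is (1,1) = 278 − 211 = 67.
The remaining cell in column 3 is (1,3) = 278 − 213 = 65.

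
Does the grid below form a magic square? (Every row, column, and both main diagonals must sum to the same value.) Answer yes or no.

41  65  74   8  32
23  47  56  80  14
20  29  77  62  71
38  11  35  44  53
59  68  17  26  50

No — column 1 sums to 181 but column 2 sums to 220.

Row 1: 41 + 65 + 74 + 8 + 32 = 220.
Row 2: 23 + 47 + 56 + 80 + 14 = 220.
Row 3: 20 + 29 + 77 + 62 + 71 = 259.
Row 4: 38 + 11 + 35 + 44 + 53 = 181.
Row 5: 59 + 68 + 17 + 26 + 50 = 220.
Column 1: 41 + 23 + 20 + 38 + 59 = 181.
Column 2: 65 + 47 + 29 + 11 + 68 = 220.
Column 3: 74 + 56 + 77 + 35 + 17 = 259.
Column 4: 8 + 80 + 62 + 44 + 26 = 220.
Column 5: 32 + 14 + 71 + 53 + 50 = 220.
Main diagonal: 41 + 47 + 77 + 44 + 50 = 259.
Anti-diagonal: 32 + 80 + 77 + 11 + 59 = 259.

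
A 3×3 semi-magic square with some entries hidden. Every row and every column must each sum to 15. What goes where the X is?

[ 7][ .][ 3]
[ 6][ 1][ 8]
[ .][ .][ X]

4

From row 1, 15 − (7 + 3) gives (1,2) = 5.
Column 1: 7 + 6 + ? = 15, so (3,1) = 2.
Using column 2: 5 + 1 + ? → (3,2) = 15 − 6 = 9.
Column 3: 3 + 8 + ? = 15, so (3,3) = 4.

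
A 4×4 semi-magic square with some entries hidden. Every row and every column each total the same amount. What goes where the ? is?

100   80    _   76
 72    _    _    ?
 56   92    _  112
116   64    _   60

Column 1 is complete and sums to 344; that is the magic constant.
Using row 1: 100 + 80 + 76 + ? → (1,3) = 344 − 256 = 88.
The remaining cell in row 3 is (3,3) = 344 − 260 = 84.
Row 4 needs 344; the known cells sum to 240, so (4,3) = 104.
Column 2 needs 344; the known cells sum to 236, so (2,2) = 108.
Column 3: 88 + 84 + 104 + ? = 344, so (2,3) = 68.
Column 4 needs 344; the known cells sum to 248, so (2,4) = 96.

96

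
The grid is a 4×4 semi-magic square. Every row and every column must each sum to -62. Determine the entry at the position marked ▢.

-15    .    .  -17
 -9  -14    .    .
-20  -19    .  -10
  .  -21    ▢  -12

Row 3: -20 + (-19) + (-10) + ? = -62, so (3,3) = -13.
Column 1: -15 + (-9) + (-20) + ? = -62, so (4,1) = -18.
From column 2, -62 − (-14 + (-19) + (-21)) gives (1,2) = -8.
Column 4 must total -62; the given cells sum to -39, so (2,4) = -23.
Using row 1: -15 + (-8) + (-17) + ? → (1,3) = -62 − (-40) = -22.
Using row 2: -9 + (-14) + (-23) + ? → (2,3) = -62 − (-46) = -16.
Using row 4: -18 + (-21) + (-12) + ? → (4,3) = -62 − (-51) = -11.

-11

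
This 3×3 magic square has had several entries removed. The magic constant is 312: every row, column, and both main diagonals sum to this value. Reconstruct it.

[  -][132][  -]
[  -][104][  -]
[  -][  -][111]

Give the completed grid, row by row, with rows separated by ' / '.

The remaining cell in column 2 is (3,2) = 312 − 236 = 76.
The remaining cell in main diagonal is (1,1) = 312 − 215 = 97.
The remaining cell in row 1 is (1,3) = 312 − 229 = 83.
Row 3: 76 + 111 + ? = 312, so (3,1) = 125.
Using column 1: 97 + 125 + ? → (2,1) = 312 − 222 = 90.
The remaining cell in column 3 is (2,3) = 312 − 194 = 118.

97 132 83 / 90 104 118 / 125 76 111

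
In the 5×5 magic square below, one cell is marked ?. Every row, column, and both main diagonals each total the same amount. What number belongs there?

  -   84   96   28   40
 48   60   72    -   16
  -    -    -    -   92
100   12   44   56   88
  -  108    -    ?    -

32

Row 4 is complete and sums to 300; that is the magic constant.
From row 1, 300 − (84 + 96 + 28 + 40) gives (1,1) = 52.
Using row 2: 48 + 60 + 72 + 16 + ? → (2,4) = 300 − 196 = 104.
The remaining cell in column 2 is (3,2) = 300 − 264 = 36.
Column 5 needs 300; the known cells sum to 236, so (5,5) = 64.
Main diagonal needs 300; the known cells sum to 232, so (3,3) = 68.
The remaining cell in anti-diagonal is (5,1) = 300 − 224 = 76.
From column 1, 300 − (52 + 48 + 100 + 76) gives (3,1) = 24.
From column 3, 300 − (96 + 72 + 68 + 44) gives (5,3) = 20.
Row 3 must total 300; the given cells sum to 220, so (3,4) = 80.
Row 5 needs 300; the known cells sum to 268, so (5,4) = 32.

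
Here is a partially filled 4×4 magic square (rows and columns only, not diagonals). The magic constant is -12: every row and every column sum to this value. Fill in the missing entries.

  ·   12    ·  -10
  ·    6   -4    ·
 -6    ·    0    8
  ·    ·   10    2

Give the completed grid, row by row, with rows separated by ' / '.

4 12 -18 -10 / -2 6 -4 -12 / -6 -14 0 8 / -8 -16 10 2

Using row 3: -6 + 0 + 8 + ? → (3,2) = -12 − 2 = -14.
Column 2 needs -12; the known cells sum to 4, so (4,2) = -16.
Column 3: -4 + 0 + 10 + ? = -12, so (1,3) = -18.
Column 4 must total -12; the given cells sum to 0, so (2,4) = -12.
From row 1, -12 − (12 + (-18) + (-10)) gives (1,1) = 4.
Row 2: 6 + (-4) + (-12) + ? = -12, so (2,1) = -2.
Row 4: -16 + 10 + 2 + ? = -12, so (4,1) = -8.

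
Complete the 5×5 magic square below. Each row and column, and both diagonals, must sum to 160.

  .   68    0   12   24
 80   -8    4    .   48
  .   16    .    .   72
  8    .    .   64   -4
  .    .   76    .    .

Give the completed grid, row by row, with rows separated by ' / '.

56 68 0 12 24 / 80 -8 4 36 48 / -16 16 28 60 72 / 8 40 52 64 -4 / 32 44 76 -12 20

Using row 1: 68 + 0 + 12 + 24 + ? → (1,1) = 160 − 104 = 56.
Row 2 must total 160; the given cells sum to 124, so (2,4) = 36.
Using column 5: 24 + 48 + 72 + (-4) + ? → (5,5) = 160 − 140 = 20.
Main diagonal must total 160; the given cells sum to 132, so (3,3) = 28.
From column 3, 160 − (0 + 4 + 28 + 76) gives (4,3) = 52.
From row 4, 160 − (8 + 52 + 64 + (-4)) gives (4,2) = 40.
Column 2 needs 160; the known cells sum to 116, so (5,2) = 44.
Anti-diagonal must total 160; the given cells sum to 128, so (5,1) = 32.
From row 5, 160 − (32 + 44 + 76 + 20) gives (5,4) = -12.
Using column 1: 56 + 80 + 8 + 32 + ? → (3,1) = 160 − 176 = -16.
The remaining cell in column 4 is (3,4) = 160 − 100 = 60.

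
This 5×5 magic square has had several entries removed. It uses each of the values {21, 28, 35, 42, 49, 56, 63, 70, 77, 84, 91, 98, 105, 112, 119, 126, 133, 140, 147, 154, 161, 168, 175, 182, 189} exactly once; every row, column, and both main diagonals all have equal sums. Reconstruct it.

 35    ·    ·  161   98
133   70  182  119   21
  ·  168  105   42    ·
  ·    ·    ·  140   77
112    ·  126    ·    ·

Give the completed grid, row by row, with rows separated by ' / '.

The 25 entries sum to 2625, so each line sums to 2625/5 = 525.
The remaining cell in column 4 is (5,4) = 525 − 462 = 63.
The remaining cell in main diagonal is (5,5) = 525 − 350 = 175.
Anti-diagonal: 98 + 119 + 105 + 112 + ? = 525, so (4,2) = 91.
From row 5, 525 − (112 + 126 + 63 + 175) gives (5,2) = 49.
From column 2, 525 − (70 + 168 + 91 + 49) gives (1,2) = 147.
The remaining cell in column 5 is (3,5) = 525 − 371 = 154.
Row 1 needs 525; the known cells sum to 441, so (1,3) = 84.
From row 3, 525 − (168 + 105 + 42 + 154) gives (3,1) = 56.
Using column 1: 35 + 133 + 56 + 112 + ? → (4,1) = 525 − 336 = 189.
Column 3 needs 525; the known cells sum to 497, so (4,3) = 28.

35 147 84 161 98 / 133 70 182 119 21 / 56 168 105 42 154 / 189 91 28 140 77 / 112 49 126 63 175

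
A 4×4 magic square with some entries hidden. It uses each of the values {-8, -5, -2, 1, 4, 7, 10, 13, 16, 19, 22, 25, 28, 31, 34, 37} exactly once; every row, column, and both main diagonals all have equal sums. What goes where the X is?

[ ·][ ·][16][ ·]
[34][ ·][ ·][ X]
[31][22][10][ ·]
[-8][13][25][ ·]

-2

The 16 entries sum to 232, so each line sums to 232/4 = 58.
Using row 3: 31 + 22 + 10 + ? → (3,4) = 58 − 63 = -5.
Row 4 needs 58; the known cells sum to 30, so (4,4) = 28.
From column 1, 58 − (34 + 31 + (-8)) gives (1,1) = 1.
Column 3 must total 58; the given cells sum to 51, so (2,3) = 7.
Main diagonal needs 58; the known cells sum to 39, so (2,2) = 19.
Using anti-diagonal: 7 + 22 + (-8) + ? → (1,4) = 58 − 21 = 37.
Row 1 needs 58; the known cells sum to 54, so (1,2) = 4.
Row 2 must total 58; the given cells sum to 60, so (2,4) = -2.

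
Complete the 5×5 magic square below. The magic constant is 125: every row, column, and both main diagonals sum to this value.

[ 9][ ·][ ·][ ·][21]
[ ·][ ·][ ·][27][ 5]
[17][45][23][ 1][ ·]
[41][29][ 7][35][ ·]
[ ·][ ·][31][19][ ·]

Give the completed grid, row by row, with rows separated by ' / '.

9 37 15 43 21 / 33 11 49 27 5 / 17 45 23 1 39 / 41 29 7 35 13 / 25 3 31 19 47

Row 3: 17 + 45 + 23 + 1 + ? = 125, so (3,5) = 39.
Row 4 must total 125; the given cells sum to 112, so (4,5) = 13.
Column 4 must total 125; the given cells sum to 82, so (1,4) = 43.
The remaining cell in column 5 is (5,5) = 125 − 78 = 47.
Main diagonal must total 125; the given cells sum to 114, so (2,2) = 11.
Using anti-diagonal: 21 + 27 + 23 + 29 + ? → (5,1) = 125 − 100 = 25.
Row 5 must total 125; the given cells sum to 122, so (5,2) = 3.
Using column 1: 9 + 17 + 41 + 25 + ? → (2,1) = 125 − 92 = 33.
Using column 2: 11 + 45 + 29 + 3 + ? → (1,2) = 125 − 88 = 37.
The remaining cell in row 1 is (1,3) = 125 − 110 = 15.
Using row 2: 33 + 11 + 27 + 5 + ? → (2,3) = 125 − 76 = 49.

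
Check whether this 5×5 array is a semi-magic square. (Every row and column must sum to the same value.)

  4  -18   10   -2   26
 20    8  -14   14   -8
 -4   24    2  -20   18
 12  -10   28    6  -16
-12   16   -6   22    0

Yes

Row 1: 4 + (-18) + 10 + (-2) + 26 = 20.
Row 2: 20 + 8 + (-14) + 14 + (-8) = 20.
Row 3: -4 + 24 + 2 + (-20) + 18 = 20.
Row 4: 12 + (-10) + 28 + 6 + (-16) = 20.
Row 5: -12 + 16 + (-6) + 22 + 0 = 20.
Column 1: 4 + 20 + (-4) + 12 + (-12) = 20.
Column 2: -18 + 8 + 24 + (-10) + 16 = 20.
Column 3: 10 + (-14) + 2 + 28 + (-6) = 20.
Column 4: -2 + 14 + (-20) + 6 + 22 = 20.
Column 5: 26 + (-8) + 18 + (-16) + 0 = 20.
All lines sum to 20.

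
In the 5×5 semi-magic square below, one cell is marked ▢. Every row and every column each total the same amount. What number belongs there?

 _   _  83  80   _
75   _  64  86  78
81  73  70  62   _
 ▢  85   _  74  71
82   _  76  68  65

63

Column 4 is complete and sums to 370; that is the magic constant.
The remaining cell in row 2 is (2,2) = 370 − 303 = 67.
Row 3 must total 370; the given cells sum to 286, so (3,5) = 84.
The remaining cell in row 5 is (5,2) = 370 − 291 = 79.
The remaining cell in column 2 is (1,2) = 370 − 304 = 66.
From column 3, 370 − (83 + 64 + 70 + 76) gives (4,3) = 77.
From column 5, 370 − (78 + 84 + 71 + 65) gives (1,5) = 72.
From row 1, 370 − (66 + 83 + 80 + 72) gives (1,1) = 69.
Row 4: 85 + 77 + 74 + 71 + ? = 370, so (4,1) = 63.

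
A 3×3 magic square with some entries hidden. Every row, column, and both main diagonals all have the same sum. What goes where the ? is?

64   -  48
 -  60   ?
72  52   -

Anti-diagonal is complete and sums to 180; that is the magic constant.
Using row 1: 64 + 48 + ? → (1,2) = 180 − 112 = 68.
Row 3 needs 180; the known cells sum to 124, so (3,3) = 56.
From column 1, 180 − (64 + 72) gives (2,1) = 44.
Column 3 must total 180; the given cells sum to 104, so (2,3) = 76.

76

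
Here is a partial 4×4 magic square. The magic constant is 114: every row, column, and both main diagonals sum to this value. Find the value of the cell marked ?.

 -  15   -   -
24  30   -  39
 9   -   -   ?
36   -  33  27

42

Row 2 needs 114; the known cells sum to 93, so (2,3) = 21.
From row 4, 114 − (36 + 33 + 27) gives (4,2) = 18.
From column 1, 114 − (24 + 9 + 36) gives (1,1) = 45.
Column 2: 15 + 30 + 18 + ? = 114, so (3,2) = 51.
From main diagonal, 114 − (45 + 30 + 27) gives (3,3) = 12.
Using anti-diagonal: 21 + 51 + 36 + ? → (1,4) = 114 − 108 = 6.
Row 1 needs 114; the known cells sum to 66, so (1,3) = 48.
Using row 3: 9 + 51 + 12 + ? → (3,4) = 114 − 72 = 42.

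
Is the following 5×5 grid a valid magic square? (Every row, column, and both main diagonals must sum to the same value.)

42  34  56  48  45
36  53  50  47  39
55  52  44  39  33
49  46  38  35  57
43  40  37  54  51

No — row 4 sums to 225 but column 4 sums to 223.

Row 1: 42 + 34 + 56 + 48 + 45 = 225.
Row 2: 36 + 53 + 50 + 47 + 39 = 225.
Row 3: 55 + 52 + 44 + 39 + 33 = 223.
Row 4: 49 + 46 + 38 + 35 + 57 = 225.
Row 5: 43 + 40 + 37 + 54 + 51 = 225.
Column 1: 42 + 36 + 55 + 49 + 43 = 225.
Column 2: 34 + 53 + 52 + 46 + 40 = 225.
Column 3: 56 + 50 + 44 + 38 + 37 = 225.
Column 4: 48 + 47 + 39 + 35 + 54 = 223.
Column 5: 45 + 39 + 33 + 57 + 51 = 225.
Main diagonal: 42 + 53 + 44 + 35 + 51 = 225.
Anti-diagonal: 45 + 47 + 44 + 46 + 43 = 225.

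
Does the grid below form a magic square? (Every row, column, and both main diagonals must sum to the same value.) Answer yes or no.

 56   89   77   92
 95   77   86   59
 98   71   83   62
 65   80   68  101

Row 1: 56 + 89 + 77 + 92 = 314.
Row 2: 95 + 77 + 86 + 59 = 317.
Row 3: 98 + 71 + 83 + 62 = 314.
Row 4: 65 + 80 + 68 + 101 = 314.
Column 1: 56 + 95 + 98 + 65 = 314.
Column 2: 89 + 77 + 71 + 80 = 317.
Column 3: 77 + 86 + 83 + 68 = 314.
Column 4: 92 + 59 + 62 + 101 = 314.
Main diagonal: 56 + 77 + 83 + 101 = 317.
Anti-diagonal: 92 + 86 + 71 + 65 = 314.

No — column 2 sums to 317 but row 4 sums to 314.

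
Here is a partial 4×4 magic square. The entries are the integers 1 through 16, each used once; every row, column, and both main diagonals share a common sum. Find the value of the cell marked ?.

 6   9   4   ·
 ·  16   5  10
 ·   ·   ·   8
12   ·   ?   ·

The entries are 1 through 16, which sum to 136, so each line sums to 136/4 = 34.
From row 1, 34 − (6 + 9 + 4) gives (1,4) = 15.
Row 2 needs 34; the known cells sum to 31, so (2,1) = 3.
Column 1: 6 + 3 + 12 + ? = 34, so (3,1) = 13.
Column 4: 15 + 10 + 8 + ? = 34, so (4,4) = 1.
Main diagonal needs 34; the known cells sum to 23, so (3,3) = 11.
Using anti-diagonal: 15 + 5 + 12 + ? → (3,2) = 34 − 32 = 2.
Using column 2: 9 + 16 + 2 + ? → (4,2) = 34 − 27 = 7.
Column 3 needs 34; the known cells sum to 20, so (4,3) = 14.

14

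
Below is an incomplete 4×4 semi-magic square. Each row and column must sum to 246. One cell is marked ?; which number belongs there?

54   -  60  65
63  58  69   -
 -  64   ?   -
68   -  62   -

From row 1, 246 − (54 + 60 + 65) gives (1,2) = 67.
Row 2: 63 + 58 + 69 + ? = 246, so (2,4) = 56.
Column 1 needs 246; the known cells sum to 185, so (3,1) = 61.
From column 2, 246 − (67 + 58 + 64) gives (4,2) = 57.
Column 3 must total 246; the given cells sum to 191, so (3,3) = 55.

55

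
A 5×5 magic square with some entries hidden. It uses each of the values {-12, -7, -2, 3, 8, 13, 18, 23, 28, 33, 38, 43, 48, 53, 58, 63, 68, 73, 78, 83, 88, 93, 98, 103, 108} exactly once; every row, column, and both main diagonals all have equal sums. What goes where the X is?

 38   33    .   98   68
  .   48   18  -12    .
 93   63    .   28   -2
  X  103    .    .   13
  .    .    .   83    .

The 25 entries sum to 1200, so each line sums to 1200/5 = 240.
Row 1: 38 + 33 + 98 + 68 + ? = 240, so (1,3) = 3.
Row 3 must total 240; the given cells sum to 182, so (3,3) = 58.
Column 2 must total 240; the given cells sum to 247, so (5,2) = -7.
Using column 4: 98 + (-12) + 28 + 83 + ? → (4,4) = 240 − 197 = 43.
Main diagonal must total 240; the given cells sum to 187, so (5,5) = 53.
Using anti-diagonal: 68 + (-12) + 58 + 103 + ? → (5,1) = 240 − 217 = 23.
Row 5 needs 240; the known cells sum to 152, so (5,3) = 88.
Column 3: 3 + 18 + 58 + 88 + ? = 240, so (4,3) = 73.
The remaining cell in column 5 is (2,5) = 240 − 132 = 108.
Using row 2: 48 + 18 + (-12) + 108 + ? → (2,1) = 240 − 162 = 78.
The remaining cell in row 4 is (4,1) = 240 − 232 = 8.

8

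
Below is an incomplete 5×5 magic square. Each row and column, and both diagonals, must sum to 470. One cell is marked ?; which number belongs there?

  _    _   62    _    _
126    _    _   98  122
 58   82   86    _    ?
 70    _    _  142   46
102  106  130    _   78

134

Using row 5: 102 + 106 + 130 + 78 + ? → (5,4) = 470 − 416 = 54.
The remaining cell in column 1 is (1,1) = 470 − 356 = 114.
Main diagonal needs 470; the known cells sum to 420, so (2,2) = 50.
The remaining cell in row 2 is (2,3) = 470 − 396 = 74.
From column 3, 470 − (62 + 74 + 86 + 130) gives (4,3) = 118.
From row 4, 470 − (70 + 118 + 142 + 46) gives (4,2) = 94.
Column 2 needs 470; the known cells sum to 332, so (1,2) = 138.
Anti-diagonal needs 470; the known cells sum to 380, so (1,5) = 90.
From row 1, 470 − (114 + 138 + 62 + 90) gives (1,4) = 66.
From column 4, 470 − (66 + 98 + 142 + 54) gives (3,4) = 110.
Column 5 needs 470; the known cells sum to 336, so (3,5) = 134.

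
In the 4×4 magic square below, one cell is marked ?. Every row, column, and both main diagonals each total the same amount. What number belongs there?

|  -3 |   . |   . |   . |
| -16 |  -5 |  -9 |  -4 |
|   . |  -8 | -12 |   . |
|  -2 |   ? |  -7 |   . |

Row 2 is complete and sums to -34; that is the magic constant.
The remaining cell in column 1 is (3,1) = -34 − (-21) = -13.
The remaining cell in column 3 is (1,3) = -34 − (-28) = -6.
The remaining cell in main diagonal is (4,4) = -34 − (-20) = -14.
From anti-diagonal, -34 − (-9 + (-8) + (-2)) gives (1,4) = -15.
The remaining cell in row 1 is (1,2) = -34 − (-24) = -10.
Row 3: -13 + (-8) + (-12) + ? = -34, so (3,4) = -1.
Using row 4: -2 + (-7) + (-14) + ? → (4,2) = -34 − (-23) = -11.

-11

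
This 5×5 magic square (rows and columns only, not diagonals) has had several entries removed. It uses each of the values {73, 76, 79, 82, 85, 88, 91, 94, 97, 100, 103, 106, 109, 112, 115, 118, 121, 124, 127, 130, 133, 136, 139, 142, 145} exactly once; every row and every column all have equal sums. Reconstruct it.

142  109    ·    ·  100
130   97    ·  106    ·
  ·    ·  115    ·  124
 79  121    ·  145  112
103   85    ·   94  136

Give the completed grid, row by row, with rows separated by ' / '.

The 25 entries sum to 2725, so each line sums to 2725/5 = 545.
Row 4: 79 + 121 + 145 + 112 + ? = 545, so (4,3) = 88.
Row 5 must total 545; the given cells sum to 418, so (5,3) = 127.
From column 1, 545 − (142 + 130 + 79 + 103) gives (3,1) = 91.
Using column 2: 109 + 97 + 121 + 85 + ? → (3,2) = 545 − 412 = 133.
From column 5, 545 − (100 + 124 + 112 + 136) gives (2,5) = 73.
Row 2 needs 545; the known cells sum to 406, so (2,3) = 139.
Row 3 must total 545; the given cells sum to 463, so (3,4) = 82.
From column 3, 545 − (139 + 115 + 88 + 127) gives (1,3) = 76.
From column 4, 545 − (106 + 82 + 145 + 94) gives (1,4) = 118.

142 109 76 118 100 / 130 97 139 106 73 / 91 133 115 82 124 / 79 121 88 145 112 / 103 85 127 94 136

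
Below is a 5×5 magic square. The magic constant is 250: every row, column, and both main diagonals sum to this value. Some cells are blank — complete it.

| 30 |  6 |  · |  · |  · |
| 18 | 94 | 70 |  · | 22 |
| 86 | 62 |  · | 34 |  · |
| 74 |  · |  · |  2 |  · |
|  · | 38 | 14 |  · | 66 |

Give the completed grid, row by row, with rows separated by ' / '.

Row 2 must total 250; the given cells sum to 204, so (2,4) = 46.
Using column 1: 30 + 18 + 86 + 74 + ? → (5,1) = 250 − 208 = 42.
Column 2 must total 250; the given cells sum to 200, so (4,2) = 50.
From main diagonal, 250 − (30 + 94 + 2 + 66) gives (3,3) = 58.
From anti-diagonal, 250 − (46 + 58 + 50 + 42) gives (1,5) = 54.
Row 3: 86 + 62 + 58 + 34 + ? = 250, so (3,5) = 10.
Row 5 must total 250; the given cells sum to 160, so (5,4) = 90.
Column 4 needs 250; the known cells sum to 172, so (1,4) = 78.
From column 5, 250 − (54 + 22 + 10 + 66) gives (4,5) = 98.
Using row 1: 30 + 6 + 78 + 54 + ? → (1,3) = 250 − 168 = 82.
Row 4 must total 250; the given cells sum to 224, so (4,3) = 26.

30 6 82 78 54 / 18 94 70 46 22 / 86 62 58 34 10 / 74 50 26 2 98 / 42 38 14 90 66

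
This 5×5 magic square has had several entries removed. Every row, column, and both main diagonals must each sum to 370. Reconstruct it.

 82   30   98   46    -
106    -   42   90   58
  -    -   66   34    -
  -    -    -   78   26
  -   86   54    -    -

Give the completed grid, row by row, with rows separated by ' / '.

The remaining cell in row 1 is (1,5) = 370 − 256 = 114.
Using row 2: 106 + 42 + 90 + 58 + ? → (2,2) = 370 − 296 = 74.
Column 3 needs 370; the known cells sum to 260, so (4,3) = 110.
From column 4, 370 − (46 + 90 + 34 + 78) gives (5,4) = 122.
From main diagonal, 370 − (82 + 74 + 66 + 78) gives (5,5) = 70.
Row 5: 86 + 54 + 122 + 70 + ? = 370, so (5,1) = 38.
Column 5 needs 370; the known cells sum to 268, so (3,5) = 102.
Using anti-diagonal: 114 + 90 + 66 + 38 + ? → (4,2) = 370 − 308 = 62.
Using row 4: 62 + 110 + 78 + 26 + ? → (4,1) = 370 − 276 = 94.
The remaining cell in column 1 is (3,1) = 370 − 320 = 50.
Column 2 needs 370; the known cells sum to 252, so (3,2) = 118.

82 30 98 46 114 / 106 74 42 90 58 / 50 118 66 34 102 / 94 62 110 78 26 / 38 86 54 122 70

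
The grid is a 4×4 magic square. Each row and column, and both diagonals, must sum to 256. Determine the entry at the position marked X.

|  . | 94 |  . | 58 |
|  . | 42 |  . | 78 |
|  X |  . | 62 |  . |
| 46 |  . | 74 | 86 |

90

Row 4 needs 256; the known cells sum to 206, so (4,2) = 50.
Column 2 needs 256; the known cells sum to 186, so (3,2) = 70.
Column 4: 58 + 78 + 86 + ? = 256, so (3,4) = 34.
Main diagonal needs 256; the known cells sum to 190, so (1,1) = 66.
Using anti-diagonal: 58 + 70 + 46 + ? → (2,3) = 256 − 174 = 82.
Row 1 needs 256; the known cells sum to 218, so (1,3) = 38.
Row 2 must total 256; the given cells sum to 202, so (2,1) = 54.
From row 3, 256 − (70 + 62 + 34) gives (3,1) = 90.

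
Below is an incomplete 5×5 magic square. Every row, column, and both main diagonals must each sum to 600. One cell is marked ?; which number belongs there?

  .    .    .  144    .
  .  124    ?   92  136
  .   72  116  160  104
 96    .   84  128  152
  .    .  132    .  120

168

Using row 3: 72 + 116 + 160 + 104 + ? → (3,1) = 600 − 452 = 148.
The remaining cell in row 4 is (4,2) = 600 − 460 = 140.
From column 4, 600 − (144 + 92 + 160 + 128) gives (5,4) = 76.
The remaining cell in column 5 is (1,5) = 600 − 512 = 88.
Main diagonal needs 600; the known cells sum to 488, so (1,1) = 112.
Anti-diagonal must total 600; the given cells sum to 436, so (5,1) = 164.
Row 5: 164 + 132 + 76 + 120 + ? = 600, so (5,2) = 108.
Column 1 must total 600; the given cells sum to 520, so (2,1) = 80.
The remaining cell in column 2 is (1,2) = 600 − 444 = 156.
Row 1 must total 600; the given cells sum to 500, so (1,3) = 100.
Using row 2: 80 + 124 + 92 + 136 + ? → (2,3) = 600 − 432 = 168.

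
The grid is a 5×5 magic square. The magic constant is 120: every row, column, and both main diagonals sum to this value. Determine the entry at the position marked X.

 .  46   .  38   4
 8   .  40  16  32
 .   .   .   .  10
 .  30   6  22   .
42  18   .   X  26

Row 2: 8 + 40 + 16 + 32 + ? = 120, so (2,2) = 24.
Using column 2: 46 + 24 + 30 + 18 + ? → (3,2) = 120 − 118 = 2.
Column 5 must total 120; the given cells sum to 72, so (4,5) = 48.
Anti-diagonal needs 120; the known cells sum to 92, so (3,3) = 28.
Row 4 needs 120; the known cells sum to 106, so (4,1) = 14.
Using main diagonal: 24 + 28 + 22 + 26 + ? → (1,1) = 120 − 100 = 20.
Row 1 must total 120; the given cells sum to 108, so (1,3) = 12.
Column 1: 20 + 8 + 14 + 42 + ? = 120, so (3,1) = 36.
Column 3: 12 + 40 + 28 + 6 + ? = 120, so (5,3) = 34.
The remaining cell in row 3 is (3,4) = 120 − 76 = 44.
Using row 5: 42 + 18 + 34 + 26 + ? → (5,4) = 120 − 120 = 0.

0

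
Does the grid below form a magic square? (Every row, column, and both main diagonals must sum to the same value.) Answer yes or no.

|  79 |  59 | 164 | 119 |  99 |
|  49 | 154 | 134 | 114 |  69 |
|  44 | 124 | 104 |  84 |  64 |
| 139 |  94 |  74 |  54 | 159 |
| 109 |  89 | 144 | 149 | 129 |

Row 1: 79 + 59 + 164 + 119 + 99 = 520.
Row 2: 49 + 154 + 134 + 114 + 69 = 520.
Row 3: 44 + 124 + 104 + 84 + 64 = 420.
Row 4: 139 + 94 + 74 + 54 + 159 = 520.
Row 5: 109 + 89 + 144 + 149 + 129 = 620.
Column 1: 79 + 49 + 44 + 139 + 109 = 420.
Column 2: 59 + 154 + 124 + 94 + 89 = 520.
Column 3: 164 + 134 + 104 + 74 + 144 = 620.
Column 4: 119 + 114 + 84 + 54 + 149 = 520.
Column 5: 99 + 69 + 64 + 159 + 129 = 520.
Main diagonal: 79 + 154 + 104 + 54 + 129 = 520.
Anti-diagonal: 99 + 114 + 104 + 94 + 109 = 520.

No — column 5 sums to 520 but row 3 sums to 420.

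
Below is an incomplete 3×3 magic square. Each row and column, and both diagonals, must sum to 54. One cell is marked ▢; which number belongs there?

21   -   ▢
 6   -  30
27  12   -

9

The remaining cell in row 2 is (2,2) = 54 − 36 = 18.
From row 3, 54 − (27 + 12) gives (3,3) = 15.
From column 2, 54 − (18 + 12) gives (1,2) = 24.
The remaining cell in column 3 is (1,3) = 54 − 45 = 9.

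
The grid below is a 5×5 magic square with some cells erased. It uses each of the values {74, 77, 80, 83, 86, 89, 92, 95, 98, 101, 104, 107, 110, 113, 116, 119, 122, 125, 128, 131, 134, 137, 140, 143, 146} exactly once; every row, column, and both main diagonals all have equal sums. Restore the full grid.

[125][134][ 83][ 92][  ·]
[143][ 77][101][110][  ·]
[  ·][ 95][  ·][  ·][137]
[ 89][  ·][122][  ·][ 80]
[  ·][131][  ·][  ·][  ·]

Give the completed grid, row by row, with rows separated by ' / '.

The 25 entries sum to 2750, so each line sums to 2750/5 = 550.
Row 1: 125 + 134 + 83 + 92 + ? = 550, so (1,5) = 116.
Row 2 must total 550; the given cells sum to 431, so (2,5) = 119.
Column 2 needs 550; the known cells sum to 437, so (4,2) = 113.
Column 5 needs 550; the known cells sum to 452, so (5,5) = 98.
Row 4 needs 550; the known cells sum to 404, so (4,4) = 146.
Main diagonal needs 550; the known cells sum to 446, so (3,3) = 104.
Anti-diagonal needs 550; the known cells sum to 443, so (5,1) = 107.
From column 1, 550 − (125 + 143 + 89 + 107) gives (3,1) = 86.
Column 3 needs 550; the known cells sum to 410, so (5,3) = 140.
From row 3, 550 − (86 + 95 + 104 + 137) gives (3,4) = 128.
Row 5 must total 550; the given cells sum to 476, so (5,4) = 74.

125 134 83 92 116 / 143 77 101 110 119 / 86 95 104 128 137 / 89 113 122 146 80 / 107 131 140 74 98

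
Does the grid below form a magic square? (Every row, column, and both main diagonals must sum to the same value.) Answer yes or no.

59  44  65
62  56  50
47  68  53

Yes

Row 1: 59 + 44 + 65 = 168.
Row 2: 62 + 56 + 50 = 168.
Row 3: 47 + 68 + 53 = 168.
Column 1: 59 + 62 + 47 = 168.
Column 2: 44 + 56 + 68 = 168.
Column 3: 65 + 50 + 53 = 168.
Main diagonal: 59 + 56 + 53 = 168.
Anti-diagonal: 65 + 56 + 47 = 168.
All lines sum to 168.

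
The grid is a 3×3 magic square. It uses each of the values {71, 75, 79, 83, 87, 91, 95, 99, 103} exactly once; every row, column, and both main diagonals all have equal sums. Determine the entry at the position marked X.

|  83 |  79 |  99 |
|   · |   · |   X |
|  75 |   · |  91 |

71

The 9 entries sum to 783, so each line sums to 783/3 = 261.
Row 3: 75 + 91 + ? = 261, so (3,2) = 95.
From column 1, 261 − (83 + 75) gives (2,1) = 103.
Using column 2: 79 + 95 + ? → (2,2) = 261 − 174 = 87.
Column 3: 99 + 91 + ? = 261, so (2,3) = 71.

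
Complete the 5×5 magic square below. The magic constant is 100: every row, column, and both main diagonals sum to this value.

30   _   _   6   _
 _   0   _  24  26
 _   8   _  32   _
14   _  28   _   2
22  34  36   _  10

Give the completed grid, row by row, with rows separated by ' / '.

Using row 5: 22 + 34 + 36 + 10 + ? → (5,4) = 100 − 102 = -2.
Column 4: 6 + 24 + 32 + (-2) + ? = 100, so (4,4) = 40.
Main diagonal: 30 + 0 + 40 + 10 + ? = 100, so (3,3) = 20.
Row 4: 14 + 28 + 40 + 2 + ? = 100, so (4,2) = 16.
Column 2 needs 100; the known cells sum to 58, so (1,2) = 42.
Anti-diagonal: 24 + 20 + 16 + 22 + ? = 100, so (1,5) = 18.
From row 1, 100 − (30 + 42 + 6 + 18) gives (1,3) = 4.
Using column 3: 4 + 20 + 28 + 36 + ? → (2,3) = 100 − 88 = 12.
Column 5 must total 100; the given cells sum to 56, so (3,5) = 44.
Using row 2: 0 + 12 + 24 + 26 + ? → (2,1) = 100 − 62 = 38.
From row 3, 100 − (8 + 20 + 32 + 44) gives (3,1) = -4.

30 42 4 6 18 / 38 0 12 24 26 / -4 8 20 32 44 / 14 16 28 40 2 / 22 34 36 -2 10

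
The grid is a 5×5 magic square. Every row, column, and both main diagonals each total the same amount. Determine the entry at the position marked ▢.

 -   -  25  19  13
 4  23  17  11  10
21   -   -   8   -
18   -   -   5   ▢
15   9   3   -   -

Row 2 is complete and sums to 65; that is the magic constant.
Column 1 needs 65; the known cells sum to 58, so (1,1) = 7.
Column 4: 19 + 11 + 8 + 5 + ? = 65, so (5,4) = 22.
Using row 1: 7 + 25 + 19 + 13 + ? → (1,2) = 65 − 64 = 1.
From row 5, 65 − (15 + 9 + 3 + 22) gives (5,5) = 16.
Main diagonal: 7 + 23 + 5 + 16 + ? = 65, so (3,3) = 14.
Anti-diagonal must total 65; the given cells sum to 53, so (4,2) = 12.
Using column 2: 1 + 23 + 12 + 9 + ? → (3,2) = 65 − 45 = 20.
Using column 3: 25 + 17 + 14 + 3 + ? → (4,3) = 65 − 59 = 6.
Using row 3: 21 + 20 + 14 + 8 + ? → (3,5) = 65 − 63 = 2.
From row 4, 65 − (18 + 12 + 6 + 5) gives (4,5) = 24.

24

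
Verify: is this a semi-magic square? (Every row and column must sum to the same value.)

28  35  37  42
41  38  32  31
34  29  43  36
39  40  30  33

Row 1: 28 + 35 + 37 + 42 = 142.
Row 2: 41 + 38 + 32 + 31 = 142.
Row 3: 34 + 29 + 43 + 36 = 142.
Row 4: 39 + 40 + 30 + 33 = 142.
Column 1: 28 + 41 + 34 + 39 = 142.
Column 2: 35 + 38 + 29 + 40 = 142.
Column 3: 37 + 32 + 43 + 30 = 142.
Column 4: 42 + 31 + 36 + 33 = 142.
All lines sum to 142.

Yes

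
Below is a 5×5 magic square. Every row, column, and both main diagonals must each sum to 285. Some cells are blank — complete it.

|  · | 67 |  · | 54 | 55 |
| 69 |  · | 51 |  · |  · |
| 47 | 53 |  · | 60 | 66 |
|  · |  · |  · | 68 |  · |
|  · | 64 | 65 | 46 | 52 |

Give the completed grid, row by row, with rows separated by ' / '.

From row 3, 285 − (47 + 53 + 60 + 66) gives (3,3) = 59.
Row 5: 64 + 65 + 46 + 52 + ? = 285, so (5,1) = 58.
Column 4 needs 285; the known cells sum to 228, so (2,4) = 57.
Anti-diagonal needs 285; the known cells sum to 229, so (4,2) = 56.
Column 2: 67 + 53 + 56 + 64 + ? = 285, so (2,2) = 45.
The remaining cell in main diagonal is (1,1) = 285 − 224 = 61.
Row 1 must total 285; the given cells sum to 237, so (1,3) = 48.
From row 2, 285 − (69 + 45 + 51 + 57) gives (2,5) = 63.
Using column 1: 61 + 69 + 47 + 58 + ? → (4,1) = 285 − 235 = 50.
Column 3: 48 + 51 + 59 + 65 + ? = 285, so (4,3) = 62.
Column 5: 55 + 63 + 66 + 52 + ? = 285, so (4,5) = 49.

61 67 48 54 55 / 69 45 51 57 63 / 47 53 59 60 66 / 50 56 62 68 49 / 58 64 65 46 52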